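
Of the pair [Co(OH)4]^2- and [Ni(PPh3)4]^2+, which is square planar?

For [Co(OH)4]^2-: Each hydroxide is −1; balancing the −2 overall charge requires Co(II). Group 9 minus oxidation state 2 gives a d⁷ configuration. For a high-spin 3d d⁷ ion with weak-field ligands the small Δₜ gives little square-planar CFSE advantage, so four ligands adopt the sterically favoured tetrahedral geometry. → tetrahedral.
For [Ni(PPh3)4]^2+: Summing ligand charges against the +2 overall charge gives an oxidation state of +2 for nickel. Ni sits in group 10, so the d-electron count is 10 − 2 = 8. Triphenylphosphine is a strong-field ligand (high in the spectrochemical series). A 3d d⁸ ion with strong-field ligands gains enough CFSE to favour square planar over tetrahedral. → square planar.

[Ni(PPh3)4]^2+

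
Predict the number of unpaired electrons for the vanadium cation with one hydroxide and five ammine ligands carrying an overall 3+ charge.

1 unpaired electron

Ligand charges: each hydroxide is −1; ammonia is neutral. With an overall charge of +3 the vanadium centre must be in the +4 oxidation state.
Group 5 minus oxidation state 4 gives a d¹ configuration.
In an octahedral field the d¹ configuration is t₂g¹e_g⁰ (only one arrangement possible), giving 1 unpaired electron.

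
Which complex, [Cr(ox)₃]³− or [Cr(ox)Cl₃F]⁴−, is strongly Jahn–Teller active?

[Cr(ox)₃]³−: Summing ligand charges against the −3 overall charge gives an oxidation state of +3 for chromium. Cr sits in group 6, so the d-electron count is 6 − 3 = 3. The d³ configuration leaves the e_g set evenly filled (or empty) — no strong Jahn–Teller driving force.
[Cr(ox)Cl₃F]⁴−: Each oxalate is −2; each chloride is −1; each fluoride is −1; balancing the −4 overall charge requires Cr(II). Chromium is a group-6 element; Cr(II) is therefore d⁴. Chloride, fluoride, and oxalate are weak-field ligands for a first-row metal, so the complex is high-spin. The t₂g³e_g¹ (high-spin) configuration has an unevenly filled e_g set; the Jahn–Teller theorem predicts a tetragonal distortion (typically axial elongation) to lift the degeneracy.

[Cr(ox)Cl₃F]⁴−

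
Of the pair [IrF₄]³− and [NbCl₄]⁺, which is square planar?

[IrF₄]³−

For [IrF₄]³−: Each fluoride is −1; balancing the −3 overall charge requires Ir(I). Ir sits in group 9, so the d-electron count is 9 − 1 = 8. A 5d d⁸ ion has a large crystal-field splitting; square planar leaves the high-energy d_{x²−y²} orbital empty and maximises CFSE. → square planar.
For [NbCl₄]⁺: Each chloride is −1; balancing the +1 overall charge requires Nb(V). Group 5 minus oxidation state 5 gives a d⁰ configuration. A d⁰ ion has no crystal-field stabilisation preference between square planar and tetrahedral, so four ligands adopt the sterically favoured tetrahedral geometry. → tetrahedral.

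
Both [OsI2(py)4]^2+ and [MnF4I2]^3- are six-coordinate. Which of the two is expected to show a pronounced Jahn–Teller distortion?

[MnF4I2]^3-

[OsI2(py)4]^2+: Each iodide is −1; pyridine is neutral; balancing the +2 overall charge requires Os(IV). Osmium is a group-8 element; Os(IV) is therefore d⁴. A 5d ion has a large Δₒ and is invariably low-spin. The d⁴ configuration leaves the e_g set evenly filled (or empty) — no strong Jahn–Teller driving force.
[MnF4I2]^3-: Each fluoride is −1; each iodide is −1; balancing the −3 overall charge requires Mn(III). Group 7 minus oxidation state 3 gives a d⁴ configuration. Fluoride and iodide are weak-field ligands for a first-row metal, so the complex is high-spin. The t₂g³e_g¹ (high-spin) configuration has an unevenly filled e_g set; the Jahn–Teller theorem predicts a tetragonal distortion (typically axial elongation) to lift the degeneracy.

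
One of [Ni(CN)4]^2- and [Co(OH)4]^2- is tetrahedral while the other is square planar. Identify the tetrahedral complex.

[Co(OH)4]^2-

For [Ni(CN)4]^2-: Each cyanide is −1; balancing the −2 overall charge requires Ni(II). Ni sits in group 10, so the d-electron count is 10 − 2 = 8. Cyanide is a strong-field ligand (high in the spectrochemical series). A 3d d⁸ ion with strong-field ligands gains enough CFSE to favour square planar over tetrahedral. → square planar.
For [Co(OH)4]^2-: Ligand charges: each hydroxide is −1. With an overall charge of −2 the cobalt centre must be in the +2 oxidation state. Group 9 minus oxidation state 2 gives a d⁷ configuration. For a high-spin 3d d⁷ ion with weak-field ligands the small Δₜ gives little square-planar CFSE advantage, so four ligands adopt the sterically favoured tetrahedral geometry. → tetrahedral.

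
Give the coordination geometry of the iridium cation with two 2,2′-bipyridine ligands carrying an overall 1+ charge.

Summing ligand charges against the +1 overall charge gives an oxidation state of +1 for iridium.
Group 9 minus oxidation state 1 gives a d⁸ configuration.
Counting donor atoms: 2×2,2′-bipyridine (bidentate) → 4 donors. Coordination number = 4.
A 5d d⁸ ion has a large crystal-field splitting; square planar leaves the high-energy d_{x²−y²} orbital empty and maximises CFSE.

square planar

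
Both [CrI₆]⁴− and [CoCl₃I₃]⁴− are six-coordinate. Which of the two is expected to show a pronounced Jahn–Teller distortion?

[CrI₆]⁴−: Ligand charges: each iodide is −1. With an overall charge of −4 the chromium centre must be in the +2 oxidation state. Group 6 minus oxidation state 2 gives a d⁴ configuration. Iodide is a weak-field ligand for a first-row metal, so the complex is high-spin. The t₂g³e_g¹ (high-spin) configuration has an unevenly filled e_g set; the Jahn–Teller theorem predicts a tetragonal distortion (typically axial elongation) to lift the degeneracy.
[CoCl₃I₃]⁴−: Each chloride is −1; each iodide is −1; balancing the −4 overall charge requires Co(II). Group 9 minus oxidation state 2 gives a d⁷ configuration. Chloride and iodide are weak-field ligands for a first-row metal, so the complex is high-spin. The d⁷ configuration leaves the e_g set evenly filled (or empty) — no strong Jahn–Teller driving force.

[CrI₆]⁴−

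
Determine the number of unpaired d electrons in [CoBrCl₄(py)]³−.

Summing ligand charges against the −3 overall charge gives an oxidation state of +2 for cobalt.
Cobalt is a group-9 element; Co(II) is therefore d⁷.
The spin state decides the count: Bromide and chloride are weak-field ligands for a first-row metal, so the complex is high-spin.
An octahedral high-spin d⁷ ion is t₂g⁵e_g², giving 3 unpaired electrons.

3 unpaired electrons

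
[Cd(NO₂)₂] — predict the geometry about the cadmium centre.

linear

Summing ligand charges against the 0 overall charge gives an oxidation state of +2 for cadmium.
Cd sits in group 12, so the d-electron count is 12 − 2 = 10.
With 2 monodentate ligands the coordination number is 2.
A d¹⁰ ion with only two ligands adopts a linear arrangement (sp hybridisation; no CFSE preference).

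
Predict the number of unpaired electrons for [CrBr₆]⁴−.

Ligand charges: each bromide is −1. With an overall charge of −4 the chromium centre must be in the +2 oxidation state.
Cr sits in group 6, so the d-electron count is 6 − 2 = 4.
The spin state decides the count: Bromide is a weak-field ligand for a first-row metal, so the complex is high-spin.
An octahedral high-spin d⁴ ion is t₂g³e_g¹, giving 4 unpaired electrons.

4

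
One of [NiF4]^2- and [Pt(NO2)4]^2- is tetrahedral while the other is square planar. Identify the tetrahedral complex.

For [NiF4]^2-: Ligand charges: each fluoride is −1. With an overall charge of −2 the nickel centre must be in the +2 oxidation state. Ni sits in group 10, so the d-electron count is 10 − 2 = 8. Fluoride is a weak-field ligand. With weak-field ligands the CFSE gain from square planar is small, so a 3d d⁸ ion takes the sterically preferred tetrahedral geometry. → tetrahedral.
For [Pt(NO2)4]^2-: Ligand charges: each nitro (N-bound nitrite) is −1. With an overall charge of −2 the platinum centre must be in the +2 oxidation state. Pt sits in group 10, so the d-electron count is 10 − 2 = 8. A 5d d⁸ ion has a large crystal-field splitting; square planar leaves the high-energy d_{x²−y²} orbital empty and maximises CFSE. → square planar.

[NiF4]^2-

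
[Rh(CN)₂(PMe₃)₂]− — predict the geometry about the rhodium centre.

square planar

Each cyanide is −1; trimethylphosphine is neutral; balancing the −1 overall charge requires Rh(I).
Group 9 minus oxidation state 1 gives a d⁸ configuration.
With 4 monodentate ligands the coordination number is 4.
A 4d d⁸ ion has a large crystal-field splitting; square planar leaves the high-energy d_{x²−y²} orbital empty and maximises CFSE.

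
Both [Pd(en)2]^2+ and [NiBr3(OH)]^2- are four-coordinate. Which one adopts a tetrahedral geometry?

[NiBr3(OH)]^2-

For [Pd(en)2]^2+: Ethylenediamine is neutral; balancing the +2 overall charge requires Pd(II). Group 10 minus oxidation state 2 gives a d⁸ configuration. A 4d d⁸ ion has a large crystal-field splitting; square planar leaves the high-energy d_{x²−y²} orbital empty and maximises CFSE. → square planar.
For [NiBr3(OH)]^2-: Ligand charges: each bromide is −1; each hydroxide is −1. With an overall charge of −2 the nickel centre must be in the +2 oxidation state. Group 10 minus oxidation state 2 gives a d⁸ configuration. Bromide and hydroxide are weak-field ligands. With weak-field ligands the CFSE gain from square planar is small, so a 3d d⁸ ion takes the sterically preferred tetrahedral geometry. → tetrahedral.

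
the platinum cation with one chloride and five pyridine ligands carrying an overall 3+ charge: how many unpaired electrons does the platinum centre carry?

0 unpaired electrons

Ligand charges: each chloride is −1; pyridine is neutral. With an overall charge of +3 the platinum centre must be in the +4 oxidation state.
Group 10 minus oxidation state 4 gives a d⁶ configuration.
The spin state decides the count: a 5d ion has a large Δₒ and is invariably low-spin.
An octahedral low-spin d⁶ ion is t₂g⁶e_g⁰, giving 0 unpaired electrons.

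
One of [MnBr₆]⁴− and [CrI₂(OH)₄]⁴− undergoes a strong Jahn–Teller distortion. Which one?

[CrI₂(OH)₄]⁴−

[MnBr₆]⁴−: Ligand charges: each bromide is −1. With an overall charge of −4 the manganese centre must be in the +2 oxidation state. Mn sits in group 7, so the d-electron count is 7 − 2 = 5. Bromide is a weak-field ligand for a first-row metal, so the complex is high-spin. The d⁵ configuration leaves the e_g set evenly filled (or empty) — no strong Jahn–Teller driving force.
[CrI₂(OH)₄]⁴−: Ligand charges: each iodide is −1; each hydroxide is −1. With an overall charge of −4 the chromium centre must be in the +2 oxidation state. Group 6 minus oxidation state 2 gives a d⁴ configuration. Hydroxide and iodide are weak-field ligands for a first-row metal, so the complex is high-spin. The t₂g³e_g¹ (high-spin) configuration has an unevenly filled e_g set; the Jahn–Teller theorem predicts a tetragonal distortion (typically axial elongation) to lift the degeneracy.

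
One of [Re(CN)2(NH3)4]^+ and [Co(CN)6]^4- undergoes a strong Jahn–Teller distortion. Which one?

[Co(CN)6]^4-

[Re(CN)2(NH3)4]^+: Ligand charges: each cyanide is −1; ammonia is neutral. With an overall charge of +1 the rhenium centre must be in the +3 oxidation state. Re sits in group 7, so the d-electron count is 7 − 3 = 4. A 5d ion has a large Δₒ and is invariably low-spin. The d⁴ configuration leaves the e_g set evenly filled (or empty) — no strong Jahn–Teller driving force.
[Co(CN)6]^4-: Ligand charges: each cyanide is −1. With an overall charge of −4 the cobalt centre must be in the +2 oxidation state. Cobalt is a group-9 element; Co(II) is therefore d⁷. Cyanide is a strong-field ligand (high in the spectrochemical series) for a first-row metal, so the complex is low-spin. The t₂g⁶e_g¹ (low-spin) configuration has an unevenly filled e_g set; the Jahn–Teller theorem predicts a tetragonal distortion (typically axial elongation) to lift the degeneracy.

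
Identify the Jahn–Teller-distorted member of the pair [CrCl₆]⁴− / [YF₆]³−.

[CrCl₆]⁴−: Ligand charges: each chloride is −1. With an overall charge of −4 the chromium centre must be in the +2 oxidation state. Cr sits in group 6, so the d-electron count is 6 − 2 = 4. Chloride is a weak-field ligand for a first-row metal, so the complex is high-spin. The t₂g³e_g¹ (high-spin) configuration has an unevenly filled e_g set; the Jahn–Teller theorem predicts a tetragonal distortion (typically axial elongation) to lift the degeneracy.
[YF₆]³−: Summing ligand charges against the −3 overall charge gives an oxidation state of +3 for yttrium. Yttrium is a group-3 element; Y(III) is therefore d⁰. The d⁰ configuration leaves the e_g set evenly filled (or empty) — no strong Jahn–Teller driving force.

[CrCl₆]⁴−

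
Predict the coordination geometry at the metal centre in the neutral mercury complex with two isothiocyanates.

Summing ligand charges against the 0 overall charge gives an oxidation state of +2 for mercury.
Mercury is a group-12 element; Hg(II) is therefore d¹⁰.
With 2 monodentate ligands the coordination number is 2.
A d¹⁰ ion with only two ligands adopts a linear arrangement (sp hybridisation; no CFSE preference).

linear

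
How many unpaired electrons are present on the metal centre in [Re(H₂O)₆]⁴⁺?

3

Summing ligand charges against the +4 overall charge gives an oxidation state of +4 for rhenium.
Rhenium is a group-7 element; Re(IV) is therefore d³.
In an octahedral field the d³ configuration is t₂g³e_g⁰ (only one arrangement possible), giving 3 unpaired electrons.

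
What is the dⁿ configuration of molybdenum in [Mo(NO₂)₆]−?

Each nitro (N-bound nitrite) is −1; balancing the −1 overall charge requires Mo(V).
Group 6 minus oxidation state 5 gives a d¹ configuration.

d¹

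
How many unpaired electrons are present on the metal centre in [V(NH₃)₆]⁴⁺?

1

Ligand charges: ammonia is neutral. With an overall charge of +4 the vanadium centre must be in the +4 oxidation state.
Vanadium is a group-5 element; V(IV) is therefore d¹.
In an octahedral field the d¹ configuration is t₂g¹e_g⁰ (only one arrangement possible), giving 1 unpaired electron.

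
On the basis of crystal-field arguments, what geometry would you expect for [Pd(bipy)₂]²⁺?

square planar

Summing ligand charges against the +2 overall charge gives an oxidation state of +2 for palladium.
Pd sits in group 10, so the d-electron count is 10 − 2 = 8.
Counting donor atoms: 2×2,2′-bipyridine (bidentate) → 4 donors. Coordination number = 4.
A 4d d⁸ ion has a large crystal-field splitting; square planar leaves the high-energy d_{x²−y²} orbital empty and maximises CFSE.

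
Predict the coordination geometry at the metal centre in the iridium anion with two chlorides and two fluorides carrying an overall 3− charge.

Each chloride is −1; each fluoride is −1; balancing the −3 overall charge requires Ir(I).
Ir sits in group 9, so the d-electron count is 9 − 1 = 8.
With 4 monodentate ligands the coordination number is 4.
A 5d d⁸ ion has a large crystal-field splitting; square planar leaves the high-energy d_{x²−y²} orbital empty and maximises CFSE.

square planar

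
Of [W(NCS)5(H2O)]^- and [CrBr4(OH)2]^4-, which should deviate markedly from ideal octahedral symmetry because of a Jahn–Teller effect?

[W(NCS)5(H2O)]^-: Summing ligand charges against the −1 overall charge gives an oxidation state of +4 for tungsten. W sits in group 6, so the d-electron count is 6 − 4 = 2. The d² configuration leaves the e_g set evenly filled (or empty) — no strong Jahn–Teller driving force.
[CrBr4(OH)2]^4-: Each bromide is −1; each hydroxide is −1; balancing the −4 overall charge requires Cr(II). Group 6 minus oxidation state 2 gives a d⁴ configuration. Bromide and hydroxide are weak-field ligands for a first-row metal, so the complex is high-spin. The t₂g³e_g¹ (high-spin) configuration has an unevenly filled e_g set; the Jahn–Teller theorem predicts a tetragonal distortion (typically axial elongation) to lift the degeneracy.

[CrBr4(OH)2]^4-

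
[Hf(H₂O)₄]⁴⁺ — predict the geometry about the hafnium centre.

tetrahedral

Summing ligand charges against the +4 overall charge gives an oxidation state of +4 for hafnium.
Hafnium is a group-4 element; Hf(IV) is therefore d⁰.
Coordination number: 4.
A d⁰ ion has no crystal-field stabilisation preference between square planar and tetrahedral, so four ligands adopt the sterically favoured tetrahedral geometry.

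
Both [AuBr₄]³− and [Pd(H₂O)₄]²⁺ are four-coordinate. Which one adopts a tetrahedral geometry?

[AuBr₄]³−

For [AuBr₄]³−: Each bromide is −1; balancing the −3 overall charge requires Au(I). Group 11 minus oxidation state 1 gives a d¹⁰ configuration. A d¹⁰ ion has no crystal-field stabilisation preference between square planar and tetrahedral, so four ligands adopt the sterically favoured tetrahedral geometry. → tetrahedral.
For [Pd(H₂O)₄]²⁺: Summing ligand charges against the +2 overall charge gives an oxidation state of +2 for palladium. Group 10 minus oxidation state 2 gives a d⁸ configuration. A 4d d⁸ ion has a large crystal-field splitting; square planar leaves the high-energy d_{x²−y²} orbital empty and maximises CFSE. → square planar.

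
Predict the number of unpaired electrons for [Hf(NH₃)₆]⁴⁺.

Ligand charges: ammonia is neutral. With an overall charge of +4 the hafnium centre must be in the +4 oxidation state.
Hf sits in group 4, so the d-electron count is 4 − 4 = 0.
In an octahedral field the d⁰ configuration is t₂g⁰e_g⁰, giving 0 unpaired electrons.

0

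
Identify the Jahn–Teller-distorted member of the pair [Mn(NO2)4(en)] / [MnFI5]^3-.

[Mn(NO2)4(en)]: Each nitro (N-bound nitrite) is −1; ethylenediamine is neutral; balancing the 0 overall charge requires Mn(IV). Manganese is a group-7 element; Mn(IV) is therefore d³. The d³ configuration leaves the e_g set evenly filled (or empty) — no strong Jahn–Teller driving force.
[MnFI5]^3-: Each fluoride is −1; each iodide is −1; balancing the −3 overall charge requires Mn(III). Manganese is a group-7 element; Mn(III) is therefore d⁴. Fluoride and iodide are weak-field ligands for a first-row metal, so the complex is high-spin. The t₂g³e_g¹ (high-spin) configuration has an unevenly filled e_g set; the Jahn–Teller theorem predicts a tetragonal distortion (typically axial elongation) to lift the degeneracy.

[MnFI5]^3-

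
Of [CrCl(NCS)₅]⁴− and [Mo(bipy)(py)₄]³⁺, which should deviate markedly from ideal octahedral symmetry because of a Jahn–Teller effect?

[CrCl(NCS)₅]⁴−: Each chloride is −1; each isothiocyanate is −1; balancing the −4 overall charge requires Cr(II). Group 6 minus oxidation state 2 gives a d⁴ configuration. Chloride and isothiocyanate are weak-field ligands for a first-row metal, so the complex is high-spin. The t₂g³e_g¹ (high-spin) configuration has an unevenly filled e_g set; the Jahn–Teller theorem predicts a tetragonal distortion (typically axial elongation) to lift the degeneracy.
[Mo(bipy)(py)₄]³⁺: Summing ligand charges against the +3 overall charge gives an oxidation state of +3 for molybdenum. Group 6 minus oxidation state 3 gives a d³ configuration. The d³ configuration leaves the e_g set evenly filled (or empty) — no strong Jahn–Teller driving force.

[CrCl(NCS)₅]⁴−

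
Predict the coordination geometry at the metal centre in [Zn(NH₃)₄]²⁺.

Summing ligand charges against the +2 overall charge gives an oxidation state of +2 for zinc.
Zn sits in group 12, so the d-electron count is 12 − 2 = 10.
With 4 monodentate ligands the coordination number is 4.
A d¹⁰ ion has no crystal-field stabilisation preference between square planar and tetrahedral, so four ligands adopt the sterically favoured tetrahedral geometry.

tetrahedral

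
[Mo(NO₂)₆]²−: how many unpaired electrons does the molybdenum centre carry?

2 unpaired electrons

Each nitro (N-bound nitrite) is −1; balancing the −2 overall charge requires Mo(IV).
Group 6 minus oxidation state 4 gives a d² configuration.
In an octahedral field the d² configuration is t₂g²e_g⁰ (only one arrangement possible), giving 2 unpaired electrons.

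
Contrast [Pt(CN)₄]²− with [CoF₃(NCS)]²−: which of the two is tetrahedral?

[CoF₃(NCS)]²−

For [Pt(CN)₄]²−: Each cyanide is −1; balancing the −2 overall charge requires Pt(II). Pt sits in group 10, so the d-electron count is 10 − 2 = 8. A 5d d⁸ ion has a large crystal-field splitting; square planar leaves the high-energy d_{x²−y²} orbital empty and maximises CFSE. → square planar.
For [CoF₃(NCS)]²−: Each fluoride is −1; each isothiocyanate is −1; balancing the −2 overall charge requires Co(II). Cobalt is a group-9 element; Co(II) is therefore d⁷. For a high-spin 3d d⁷ ion with weak-field ligands the small Δₜ gives little square-planar CFSE advantage, so four ligands adopt the sterically favoured tetrahedral geometry. → tetrahedral.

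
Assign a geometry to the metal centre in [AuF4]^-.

square planar

Ligand charges: each fluoride is −1. With an overall charge of −1 the gold centre must be in the +3 oxidation state.
Gold is a group-11 element; Au(III) is therefore d⁸.
Coordination number: 4.
A 5d d⁸ ion has a large crystal-field splitting; square planar leaves the high-energy d_{x²−y²} orbital empty and maximises CFSE.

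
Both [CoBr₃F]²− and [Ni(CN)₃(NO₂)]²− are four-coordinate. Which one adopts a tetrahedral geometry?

[CoBr₃F]²−

For [CoBr₃F]²−: Summing ligand charges against the −2 overall charge gives an oxidation state of +2 for cobalt. Group 9 minus oxidation state 2 gives a d⁷ configuration. For a high-spin 3d d⁷ ion with weak-field ligands the small Δₜ gives little square-planar CFSE advantage, so four ligands adopt the sterically favoured tetrahedral geometry. → tetrahedral.
For [Ni(CN)₃(NO₂)]²−: Each cyanide is −1; each nitro (N-bound nitrite) is −1; balancing the −2 overall charge requires Ni(II). Group 10 minus oxidation state 2 gives a d⁸ configuration. Cyanide and nitro (N-bound nitrite) are strong-field ligands (high in the spectrochemical series). A 3d d⁸ ion with strong-field ligands gains enough CFSE to favour square planar over tetrahedral. → square planar.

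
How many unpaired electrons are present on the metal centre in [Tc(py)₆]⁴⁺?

Summing ligand charges against the +4 overall charge gives an oxidation state of +4 for technetium.
Group 7 minus oxidation state 4 gives a d³ configuration.
In an octahedral field the d³ configuration is t₂g³e_g⁰ (only one arrangement possible), giving 3 unpaired electrons.

3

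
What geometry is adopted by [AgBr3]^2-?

Each bromide is −1; balancing the −2 overall charge requires Ag(I).
Ag sits in group 11, so the d-electron count is 11 − 1 = 10.
Coordination number: 3.
Three ligands around a d¹⁰ centre minimise repulsion in a trigonal-planar arrangement.

trigonal planar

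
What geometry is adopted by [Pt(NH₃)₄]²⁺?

square planar

Ligand charges: ammonia is neutral. With an overall charge of +2 the platinum centre must be in the +2 oxidation state.
Platinum is a group-10 element; Pt(II) is therefore d⁸.
With 4 monodentate ligands the coordination number is 4.
A 5d d⁸ ion has a large crystal-field splitting; square planar leaves the high-energy d_{x²−y²} orbital empty and maximises CFSE.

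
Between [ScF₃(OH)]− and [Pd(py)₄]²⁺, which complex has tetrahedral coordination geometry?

[ScF₃(OH)]−

For [ScF₃(OH)]−: Summing ligand charges against the −1 overall charge gives an oxidation state of +3 for scandium. Sc sits in group 3, so the d-electron count is 3 − 3 = 0. A d⁰ ion has no crystal-field stabilisation preference between square planar and tetrahedral, so four ligands adopt the sterically favoured tetrahedral geometry. → tetrahedral.
For [Pd(py)₄]²⁺: Pyridine is neutral; balancing the +2 overall charge requires Pd(II). Group 10 minus oxidation state 2 gives a d⁸ configuration. A 4d d⁸ ion has a large crystal-field splitting; square planar leaves the high-energy d_{x²−y²} orbital empty and maximises CFSE. → square planar.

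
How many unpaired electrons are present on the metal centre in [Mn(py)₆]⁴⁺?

Pyridine is neutral; balancing the +4 overall charge requires Mn(IV).
Group 7 minus oxidation state 4 gives a d³ configuration.
In an octahedral field the d³ configuration is t₂g³e_g⁰ (only one arrangement possible), giving 3 unpaired electrons.

3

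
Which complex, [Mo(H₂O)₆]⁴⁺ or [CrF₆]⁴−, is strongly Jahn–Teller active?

[Mo(H₂O)₆]⁴⁺: Water is neutral; balancing the +4 overall charge requires Mo(IV). Group 6 minus oxidation state 4 gives a d² configuration. The d² configuration leaves the e_g set evenly filled (or empty) — no strong Jahn–Teller driving force.
[CrF₆]⁴−: Each fluoride is −1; balancing the −4 overall charge requires Cr(II). Group 6 minus oxidation state 2 gives a d⁴ configuration. Fluoride is a weak-field ligand for a first-row metal, so the complex is high-spin. The t₂g³e_g¹ (high-spin) configuration has an unevenly filled e_g set; the Jahn–Teller theorem predicts a tetragonal distortion (typically axial elongation) to lift the degeneracy.

[CrF₆]⁴−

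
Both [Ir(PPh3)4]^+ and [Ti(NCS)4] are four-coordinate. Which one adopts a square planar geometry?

For [Ir(PPh3)4]^+: Summing ligand charges against the +1 overall charge gives an oxidation state of +1 for iridium. Iridium is a group-9 element; Ir(I) is therefore d⁸. A 5d d⁸ ion has a large crystal-field splitting; square planar leaves the high-energy d_{x²−y²} orbital empty and maximises CFSE. → square planar.
For [Ti(NCS)4]: Each isothiocyanate is −1; balancing the 0 overall charge requires Ti(IV). Titanium is a group-4 element; Ti(IV) is therefore d⁰. A d⁰ ion has no crystal-field stabilisation preference between square planar and tetrahedral, so four ligands adopt the sterically favoured tetrahedral geometry. → tetrahedral.

[Ir(PPh3)4]^+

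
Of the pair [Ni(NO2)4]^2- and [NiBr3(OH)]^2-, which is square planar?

For [Ni(NO2)4]^2-: Each nitro (N-bound nitrite) is −1; balancing the −2 overall charge requires Ni(II). Ni sits in group 10, so the d-electron count is 10 − 2 = 8. Nitro (N-bound nitrite) is a strong-field ligand (high in the spectrochemical series). A 3d d⁸ ion with strong-field ligands gains enough CFSE to favour square planar over tetrahedral. → square planar.
For [NiBr3(OH)]^2-: Ligand charges: each bromide is −1; each hydroxide is −1. With an overall charge of −2 the nickel centre must be in the +2 oxidation state. Ni sits in group 10, so the d-electron count is 10 − 2 = 8. Bromide and hydroxide are weak-field ligands. With weak-field ligands the CFSE gain from square planar is small, so a 3d d⁸ ion takes the sterically preferred tetrahedral geometry. → tetrahedral.

[Ni(NO2)4]^2-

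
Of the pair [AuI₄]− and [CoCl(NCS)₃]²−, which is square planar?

For [AuI₄]−: Summing ligand charges against the −1 overall charge gives an oxidation state of +3 for gold. Au sits in group 11, so the d-electron count is 11 − 3 = 8. A 5d d⁸ ion has a large crystal-field splitting; square planar leaves the high-energy d_{x²−y²} orbital empty and maximises CFSE. → square planar.
For [CoCl(NCS)₃]²−: Ligand charges: each chloride is −1; each isothiocyanate is −1. With an overall charge of −2 the cobalt centre must be in the +2 oxidation state. Group 9 minus oxidation state 2 gives a d⁷ configuration. For a high-spin 3d d⁷ ion with weak-field ligands the small Δₜ gives little square-planar CFSE advantage, so four ligands adopt the sterically favoured tetrahedral geometry. → tetrahedral.

[AuI₄]−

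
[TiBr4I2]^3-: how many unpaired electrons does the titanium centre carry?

Each bromide is −1; each iodide is −1; balancing the −3 overall charge requires Ti(III).
Group 4 minus oxidation state 3 gives a d¹ configuration.
In an octahedral field the d¹ configuration is t₂g¹e_g⁰ (only one arrangement possible), giving 1 unpaired electron.

1 unpaired electron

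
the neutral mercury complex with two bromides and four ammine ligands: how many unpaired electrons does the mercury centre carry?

Each bromide is −1; ammonia is neutral; balancing the 0 overall charge requires Hg(II).
Group 12 minus oxidation state 2 gives a d¹⁰ configuration.
In an octahedral field the d¹⁰ configuration is t₂g⁶e_g⁴, giving 0 unpaired electrons.

0 unpaired electrons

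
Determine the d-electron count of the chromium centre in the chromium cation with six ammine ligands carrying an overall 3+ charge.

d³

Ligand charges: ammonia is neutral. With an overall charge of +3 the chromium centre must be in the +3 oxidation state.
Chromium is a group-6 element; Cr(III) is therefore d³.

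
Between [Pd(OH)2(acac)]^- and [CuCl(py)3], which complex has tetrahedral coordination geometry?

[CuCl(py)3]

For [Pd(OH)2(acac)]^-: Ligand charges: each hydroxide is −1; each acetylacetonate is −1. With an overall charge of −1 the palladium centre must be in the +2 oxidation state. Palladium is a group-10 element; Pd(II) is therefore d⁸. A 4d d⁸ ion has a large crystal-field splitting; square planar leaves the high-energy d_{x²−y²} orbital empty and maximises CFSE. → square planar.
For [CuCl(py)3]: Ligand charges: each chloride is −1; pyridine is neutral. With an overall charge of 0 the copper centre must be in the +1 oxidation state. Cu sits in group 11, so the d-electron count is 11 − 1 = 10. A d¹⁰ ion has no crystal-field stabilisation preference between square planar and tetrahedral, so four ligands adopt the sterically favoured tetrahedral geometry. → tetrahedral.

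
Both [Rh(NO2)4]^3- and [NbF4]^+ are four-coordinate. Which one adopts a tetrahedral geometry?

[NbF4]^+

For [Rh(NO2)4]^3-: Ligand charges: each nitro (N-bound nitrite) is −1. With an overall charge of −3 the rhodium centre must be in the +1 oxidation state. Rhodium is a group-9 element; Rh(I) is therefore d⁸. A 4d d⁸ ion has a large crystal-field splitting; square planar leaves the high-energy d_{x²−y²} orbital empty and maximises CFSE. → square planar.
For [NbF4]^+: Ligand charges: each fluoride is −1. With an overall charge of +1 the niobium centre must be in the +5 oxidation state. Niobium is a group-5 element; Nb(V) is therefore d⁰. A d⁰ ion has no crystal-field stabilisation preference between square planar and tetrahedral, so four ligands adopt the sterically favoured tetrahedral geometry. → tetrahedral.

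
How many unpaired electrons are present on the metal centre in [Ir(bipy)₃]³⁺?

Summing ligand charges against the +3 overall charge gives an oxidation state of +3 for iridium.
Group 9 minus oxidation state 3 gives a d⁶ configuration.
Counting donor atoms: 3×2,2′-bipyridine (bidentate) → 6 donors. Coordination number = 6.
The spin state decides the count: a 5d ion has a large Δₒ and is invariably low-spin.
An octahedral low-spin d⁶ ion is t₂g⁶e_g⁰, giving 0 unpaired electrons.

0 unpaired electrons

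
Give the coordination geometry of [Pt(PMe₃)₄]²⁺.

Ligand charges: trimethylphosphine is neutral. With an overall charge of +2 the platinum centre must be in the +2 oxidation state.
Pt sits in group 10, so the d-electron count is 10 − 2 = 8.
Coordination number: 4.
A 5d d⁸ ion has a large crystal-field splitting; square planar leaves the high-energy d_{x²−y²} orbital empty and maximises CFSE.

square planar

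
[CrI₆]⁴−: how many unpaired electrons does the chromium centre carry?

4

Ligand charges: each iodide is −1. With an overall charge of −4 the chromium centre must be in the +2 oxidation state.
Group 6 minus oxidation state 2 gives a d⁴ configuration.
The spin state decides the count: Iodide is a weak-field ligand for a first-row metal, so the complex is high-spin.
An octahedral high-spin d⁴ ion is t₂g³e_g¹, giving 4 unpaired electrons.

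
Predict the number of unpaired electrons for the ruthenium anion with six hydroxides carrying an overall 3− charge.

1

Summing ligand charges against the −3 overall charge gives an oxidation state of +3 for ruthenium.
Ru sits in group 8, so the d-electron count is 8 − 3 = 5.
The spin state decides the count: a 4d ion has a large Δₒ and is invariably low-spin.
An octahedral low-spin d⁵ ion is t₂g⁵e_g⁰, giving 1 unpaired electron.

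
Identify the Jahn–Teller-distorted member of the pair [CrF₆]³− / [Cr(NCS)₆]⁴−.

[Cr(NCS)₆]⁴−

[CrF₆]³−: Each fluoride is −1; balancing the −3 overall charge requires Cr(III). Cr sits in group 6, so the d-electron count is 6 − 3 = 3. The d³ configuration leaves the e_g set evenly filled (or empty) — no strong Jahn–Teller driving force.
[Cr(NCS)₆]⁴−: Ligand charges: each isothiocyanate is −1. With an overall charge of −4 the chromium centre must be in the +2 oxidation state. Chromium is a group-6 element; Cr(II) is therefore d⁴. Isothiocyanate is a weak-field ligand for a first-row metal, so the complex is high-spin. The t₂g³e_g¹ (high-spin) configuration has an unevenly filled e_g set; the Jahn–Teller theorem predicts a tetragonal distortion (typically axial elongation) to lift the degeneracy.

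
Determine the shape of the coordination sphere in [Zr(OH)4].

Summing ligand charges against the 0 overall charge gives an oxidation state of +4 for zirconium.
Group 4 minus oxidation state 4 gives a d⁰ configuration.
Coordination number: 4.
A d⁰ ion has no crystal-field stabilisation preference between square planar and tetrahedral, so four ligands adopt the sterically favoured tetrahedral geometry.

tetrahedral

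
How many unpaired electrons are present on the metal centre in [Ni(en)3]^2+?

Ethylenediamine is neutral; balancing the +2 overall charge requires Ni(II).
Nickel is a group-10 element; Ni(II) is therefore d⁸.
Counting donor atoms: 3×ethylenediamine (bidentate) → 6 donors. Coordination number = 6.
In an octahedral field the d⁸ configuration is t₂g⁶e_g² (only one arrangement possible), giving 2 unpaired electrons.

2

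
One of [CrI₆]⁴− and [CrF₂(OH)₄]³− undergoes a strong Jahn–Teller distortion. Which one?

[CrI₆]⁴−: Ligand charges: each iodide is −1. With an overall charge of −4 the chromium centre must be in the +2 oxidation state. Group 6 minus oxidation state 2 gives a d⁴ configuration. Iodide is a weak-field ligand for a first-row metal, so the complex is high-spin. The t₂g³e_g¹ (high-spin) configuration has an unevenly filled e_g set; the Jahn–Teller theorem predicts a tetragonal distortion (typically axial elongation) to lift the degeneracy.
[CrF₂(OH)₄]³−: Summing ligand charges against the −3 overall charge gives an oxidation state of +3 for chromium. Chromium is a group-6 element; Cr(III) is therefore d³. The d³ configuration leaves the e_g set evenly filled (or empty) — no strong Jahn–Teller driving force.

[CrI₆]⁴−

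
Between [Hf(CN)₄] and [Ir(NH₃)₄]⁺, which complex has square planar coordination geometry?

For [Hf(CN)₄]: Ligand charges: each cyanide is −1. With an overall charge of 0 the hafnium centre must be in the +4 oxidation state. Hafnium is a group-4 element; Hf(IV) is therefore d⁰. A d⁰ ion has no crystal-field stabilisation preference between square planar and tetrahedral, so four ligands adopt the sterically favoured tetrahedral geometry. → tetrahedral.
For [Ir(NH₃)₄]⁺: Ammonia is neutral; balancing the +1 overall charge requires Ir(I). Group 9 minus oxidation state 1 gives a d⁸ configuration. A 5d d⁸ ion has a large crystal-field splitting; square planar leaves the high-energy d_{x²−y²} orbital empty and maximises CFSE. → square planar.

[Ir(NH₃)₄]⁺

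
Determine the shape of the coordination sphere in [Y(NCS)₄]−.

Ligand charges: each isothiocyanate is −1. With an overall charge of −1 the yttrium centre must be in the +3 oxidation state.
Y sits in group 3, so the d-electron count is 3 − 3 = 0.
Coordination number: 4.
A d⁰ ion has no crystal-field stabilisation preference between square planar and tetrahedral, so four ligands adopt the sterically favoured tetrahedral geometry.

tetrahedral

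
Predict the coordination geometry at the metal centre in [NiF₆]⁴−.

octahedral

Ligand charges: each fluoride is −1. With an overall charge of −4 the nickel centre must be in the +2 oxidation state.
Ni sits in group 10, so the d-electron count is 10 − 2 = 8.
Coordination number: 6.
Six donors around a single metal centre give an octahedral coordination sphere.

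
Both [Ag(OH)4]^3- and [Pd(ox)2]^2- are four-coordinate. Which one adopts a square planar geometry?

[Pd(ox)2]^2-

For [Ag(OH)4]^3-: Ligand charges: each hydroxide is −1. With an overall charge of −3 the silver centre must be in the +1 oxidation state. Ag sits in group 11, so the d-electron count is 11 − 1 = 10. A d¹⁰ ion has no crystal-field stabilisation preference between square planar and tetrahedral, so four ligands adopt the sterically favoured tetrahedral geometry. → tetrahedral.
For [Pd(ox)2]^2-: Summing ligand charges against the −2 overall charge gives an oxidation state of +2 for palladium. Palladium is a group-10 element; Pd(II) is therefore d⁸. A 4d d⁸ ion has a large crystal-field splitting; square planar leaves the high-energy d_{x²−y²} orbital empty and maximises CFSE. → square planar.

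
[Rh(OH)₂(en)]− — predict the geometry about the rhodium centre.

Summing ligand charges against the −1 overall charge gives an oxidation state of +1 for rhodium.
Rhodium is a group-9 element; Rh(I) is therefore d⁸.
Counting donor atoms: 2×hydroxide (monodentate) → 2 donors; 1×ethylenediamine (bidentate) → 2 donors. Coordination number = 4.
A 4d d⁸ ion has a large crystal-field splitting; square planar leaves the high-energy d_{x²−y²} orbital empty and maximises CFSE.

square planar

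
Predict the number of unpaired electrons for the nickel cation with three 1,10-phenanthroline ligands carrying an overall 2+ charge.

Ligand charges: 1,10-phenanthroline is neutral. With an overall charge of +2 the nickel centre must be in the +2 oxidation state.
Ni sits in group 10, so the d-electron count is 10 − 2 = 8.
Counting donor atoms: 3×1,10-phenanthroline (bidentate) → 6 donors. Coordination number = 6.
In an octahedral field the d⁸ configuration is t₂g⁶e_g² (only one arrangement possible), giving 2 unpaired electrons.

2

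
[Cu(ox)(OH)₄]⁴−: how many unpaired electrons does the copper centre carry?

Each oxalate is −2; each hydroxide is −1; balancing the −4 overall charge requires Cu(II).
Group 11 minus oxidation state 2 gives a d⁹ configuration.
Counting donor atoms: 1×oxalate (bidentate) → 2 donors; 4×hydroxide (monodentate) → 4 donors. Coordination number = 6.
In an octahedral field the d⁹ configuration is t₂g⁶e_g³ (only one arrangement possible), giving 1 unpaired electron.

1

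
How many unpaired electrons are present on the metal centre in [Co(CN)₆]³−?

0

Each cyanide is −1; balancing the −3 overall charge requires Co(III).
Cobalt is a group-9 element; Co(III) is therefore d⁶.
The spin state decides the count: Co(III) has an exceptionally large octahedral splitting and is low-spin with essentially every ligand except fluoride.
An octahedral low-spin d⁶ ion is t₂g⁶e_g⁰, giving 0 unpaired electrons.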